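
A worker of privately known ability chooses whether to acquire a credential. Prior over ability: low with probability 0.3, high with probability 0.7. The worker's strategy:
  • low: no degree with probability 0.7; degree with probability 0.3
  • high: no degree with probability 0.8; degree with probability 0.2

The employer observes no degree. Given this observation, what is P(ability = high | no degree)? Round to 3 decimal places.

P(no degree) = 0.3·0.7 + 0.7·0.8 = 0.77
P(high | no degree) = (0.7·0.8) / 0.77 = 0.56 / 0.77 = 0.727273

0.727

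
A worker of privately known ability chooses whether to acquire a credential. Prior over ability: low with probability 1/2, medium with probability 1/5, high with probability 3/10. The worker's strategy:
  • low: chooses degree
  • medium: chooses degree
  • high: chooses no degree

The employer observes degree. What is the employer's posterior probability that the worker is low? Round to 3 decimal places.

P(degree) = (1/2)·1 + (1/5)·1 + (3/10)·0 = 7/10
P(low | degree) = ((1/2)·1) / (7/10) = (1/2) / (7/10) = 5/7

0.714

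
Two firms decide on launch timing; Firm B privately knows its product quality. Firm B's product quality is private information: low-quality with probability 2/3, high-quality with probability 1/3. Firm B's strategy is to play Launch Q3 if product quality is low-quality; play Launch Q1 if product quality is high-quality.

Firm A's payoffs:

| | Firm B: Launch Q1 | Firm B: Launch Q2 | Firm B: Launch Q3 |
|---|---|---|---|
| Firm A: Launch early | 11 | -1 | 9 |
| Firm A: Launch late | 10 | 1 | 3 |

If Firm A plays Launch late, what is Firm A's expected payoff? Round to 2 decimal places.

5.33

Take the expectation over Firm B's product quality, weighting each type's action by its prior probability.
E[Launch late] = 2/3·3 + 1/3·10 = 2 + 10/3 = 16/3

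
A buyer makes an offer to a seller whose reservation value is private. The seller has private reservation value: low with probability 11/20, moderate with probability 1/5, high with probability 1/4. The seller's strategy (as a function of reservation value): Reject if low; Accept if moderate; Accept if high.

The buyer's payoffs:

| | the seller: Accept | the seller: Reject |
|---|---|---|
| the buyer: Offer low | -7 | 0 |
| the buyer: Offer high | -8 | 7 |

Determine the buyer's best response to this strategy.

E[Offer low] = 11/20·(0) + 1/5·(-7) + 1/4·(-7) = -63/20
E[Offer high] = 11/20·(7) + 1/5·(-8) + 1/4·(-8) = 1/4
Best response: Offer high (1/4 is the largest).

Offer high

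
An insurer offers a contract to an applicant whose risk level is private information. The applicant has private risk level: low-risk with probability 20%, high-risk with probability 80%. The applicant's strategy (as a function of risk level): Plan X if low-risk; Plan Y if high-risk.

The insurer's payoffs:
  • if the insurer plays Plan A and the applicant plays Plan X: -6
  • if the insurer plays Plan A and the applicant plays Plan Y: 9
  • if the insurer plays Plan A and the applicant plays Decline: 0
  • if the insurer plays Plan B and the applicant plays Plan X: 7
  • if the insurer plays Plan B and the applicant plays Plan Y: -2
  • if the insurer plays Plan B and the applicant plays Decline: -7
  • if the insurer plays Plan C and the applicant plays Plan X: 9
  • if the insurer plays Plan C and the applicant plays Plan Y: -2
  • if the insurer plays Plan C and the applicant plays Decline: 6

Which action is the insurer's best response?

E[Plan A] = 0.2·(-6) + 0.8·(9) = 6
E[Plan B] = 0.2·(7) + 0.8·(-2) = -0.2
E[Plan C] = 0.2·(9) + 0.8·(-2) = 0.2
Best response: Plan A (6 is the largest).

Plan A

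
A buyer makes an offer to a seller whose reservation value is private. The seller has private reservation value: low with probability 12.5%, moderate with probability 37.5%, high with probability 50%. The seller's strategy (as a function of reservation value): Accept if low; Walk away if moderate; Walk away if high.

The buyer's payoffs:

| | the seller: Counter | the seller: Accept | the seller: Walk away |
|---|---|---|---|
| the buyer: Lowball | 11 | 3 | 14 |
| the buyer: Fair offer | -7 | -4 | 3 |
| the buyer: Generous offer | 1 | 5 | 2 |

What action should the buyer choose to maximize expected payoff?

E[Lowball] = 0.125·(3) + 0.375·(14) + 0.5·(14) = 12.625
E[Fair offer] = 0.125·(-4) + 0.375·(3) + 0.5·(3) = 2.125
E[Generous offer] = 0.125·(5) + 0.375·(2) + 0.5·(2) = 2.375
Best response: Lowball (12.625 is the largest).

Lowball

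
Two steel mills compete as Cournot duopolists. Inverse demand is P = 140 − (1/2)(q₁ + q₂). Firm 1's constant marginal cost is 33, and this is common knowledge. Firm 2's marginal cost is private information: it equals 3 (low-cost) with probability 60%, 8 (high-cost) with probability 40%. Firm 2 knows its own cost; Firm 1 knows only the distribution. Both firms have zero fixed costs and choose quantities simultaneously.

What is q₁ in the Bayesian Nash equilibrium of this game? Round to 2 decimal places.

Type-c best response for Firm 2: q₂(c) = (140 − c) − q₁/2.
Firm 1 maximizes expected profit; its first-order condition is 140 − q₁ − (1/2)E[q₂] − 33 = 0.
Substituting E[q₂] and solving: E[c₂] = 5, so q₁ = (140 − 2·33 + 5)/(3/2) = 52.6667.

52.67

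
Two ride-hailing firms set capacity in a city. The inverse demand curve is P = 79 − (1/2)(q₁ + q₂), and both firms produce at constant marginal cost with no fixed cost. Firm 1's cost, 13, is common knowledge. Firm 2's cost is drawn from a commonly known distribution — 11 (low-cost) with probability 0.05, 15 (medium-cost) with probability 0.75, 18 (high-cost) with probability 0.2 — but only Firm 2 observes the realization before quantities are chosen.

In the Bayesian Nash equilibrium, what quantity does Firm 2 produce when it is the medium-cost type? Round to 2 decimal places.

Each type of Firm 2 best-responds to q₁; Firm 1 best-responds to the expected q₂ over Firm 2's types.
Firm 2 with cost c maximizes (79 − (1/2)(q₁+q₂) − c)·q₂, giving q₂(c) = (79 − c − (1/2)q₁).
E[c₂] = 0.05·11 + 0.75·15 + 0.2·18 = 15.4
Firm 1's FOC against E[q₂] yields q₁ = (79 − 2·13 + E[c₂])/(3/2) = (79 − 26 + 15.4)/(3/2) = 45.6.
q₂(medium-cost) = (79 − 15 − (1/2)·45.6) = 41.2.

41.20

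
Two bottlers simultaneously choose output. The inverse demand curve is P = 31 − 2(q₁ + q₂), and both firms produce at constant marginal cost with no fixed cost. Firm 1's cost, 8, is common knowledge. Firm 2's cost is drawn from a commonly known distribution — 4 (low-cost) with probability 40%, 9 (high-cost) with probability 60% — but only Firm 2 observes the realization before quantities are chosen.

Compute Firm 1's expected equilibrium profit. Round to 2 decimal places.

Firm 2 with cost c maximizes (31 − 2(q₁+q₂) − c)·q₂, giving q₂(c) = (31 − c − 2q₁)/4.
E[c₂] = 0.4·4 + 0.6·9 = 7
Firm 1's FOC against E[q₂] yields q₁ = (31 − 2·8 + E[c₂])/6 = (31 − 16 + 7)/6 = 3.66667.
E[P] = 31 − 2·(q₁ + E[q₂]) = 15.3333; Firm 1's expected profit = (E[P] − 8)·q₁ = (15.3333 − 8)·3.66667 = 26.8889.

26.89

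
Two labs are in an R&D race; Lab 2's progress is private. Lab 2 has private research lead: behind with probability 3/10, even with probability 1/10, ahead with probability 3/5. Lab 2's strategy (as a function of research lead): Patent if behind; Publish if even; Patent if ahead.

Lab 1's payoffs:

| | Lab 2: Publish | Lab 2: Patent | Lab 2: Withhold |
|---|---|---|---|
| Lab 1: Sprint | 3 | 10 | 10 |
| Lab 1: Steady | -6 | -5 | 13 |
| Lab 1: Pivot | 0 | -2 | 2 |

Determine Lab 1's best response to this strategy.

Compute Lab 1's expected payoff for each action, taking the expectation over Lab 2's type.
E[Sprint] = 3/10·(10) + 1/10·(3) + 3/5·(10) = 93/10
E[Steady] = 3/10·(-5) + 1/10·(-6) + 3/5·(-5) = -51/10
E[Pivot] = 3/10·(-2) + 1/10·(0) + 3/5·(-2) = -9/5
Best response: Sprint (93/10 is the largest).

Sprint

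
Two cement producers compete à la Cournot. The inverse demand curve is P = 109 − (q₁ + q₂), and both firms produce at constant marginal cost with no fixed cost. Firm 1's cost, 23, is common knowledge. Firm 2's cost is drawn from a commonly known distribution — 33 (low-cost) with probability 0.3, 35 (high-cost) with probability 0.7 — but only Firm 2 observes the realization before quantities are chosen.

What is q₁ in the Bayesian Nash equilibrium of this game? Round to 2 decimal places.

32.47

Each type of Firm 2 best-responds to q₁; Firm 1 best-responds to the expected q₂ over Firm 2's types.
Firm 2 with cost c maximizes (109 − (q₁+q₂) − c)·q₂, giving q₂(c) = (109 − c − q₁)/2.
E[c₂] = 0.3·33 + 0.7·35 = 34.4
Firm 1's FOC against E[q₂] yields q₁ = (109 − 2·23 + E[c₂])/3 = (109 − 46 + 34.4)/3 = 32.4667.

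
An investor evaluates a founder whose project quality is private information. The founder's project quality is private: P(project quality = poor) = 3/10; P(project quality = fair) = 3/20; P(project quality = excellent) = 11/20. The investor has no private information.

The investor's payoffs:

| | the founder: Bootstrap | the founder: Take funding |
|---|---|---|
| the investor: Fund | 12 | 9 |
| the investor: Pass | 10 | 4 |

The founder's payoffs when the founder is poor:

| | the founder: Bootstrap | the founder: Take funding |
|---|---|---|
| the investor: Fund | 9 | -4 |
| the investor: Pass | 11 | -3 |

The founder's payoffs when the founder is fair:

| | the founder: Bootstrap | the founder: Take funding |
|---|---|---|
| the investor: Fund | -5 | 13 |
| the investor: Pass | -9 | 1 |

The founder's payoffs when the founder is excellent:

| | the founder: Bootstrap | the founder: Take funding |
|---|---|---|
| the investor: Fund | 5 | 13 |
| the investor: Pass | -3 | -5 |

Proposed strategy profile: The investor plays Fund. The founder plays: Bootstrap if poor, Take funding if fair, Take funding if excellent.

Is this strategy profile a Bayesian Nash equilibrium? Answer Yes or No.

Yes

A profile is a BNE iff every type of every player is best-responding given beliefs about the other side.
The investor plays Fund: E[Fund] = 3/10·(12) + 3/20·(9) + 11/20·(9) = 99/10; E[Pass] = 29/5. Best-responding. ✓
The founder (project quality poor), facing Fund: Bootstrap gives 9, Take funding gives -4. Proposed Bootstrap is best. ✓
The founder (project quality fair), facing Fund: Bootstrap gives -5, Take funding gives 13. Proposed Take funding is best. ✓
The founder (project quality excellent), facing Fund: Bootstrap gives 5, Take funding gives 13. Proposed Take funding is best. ✓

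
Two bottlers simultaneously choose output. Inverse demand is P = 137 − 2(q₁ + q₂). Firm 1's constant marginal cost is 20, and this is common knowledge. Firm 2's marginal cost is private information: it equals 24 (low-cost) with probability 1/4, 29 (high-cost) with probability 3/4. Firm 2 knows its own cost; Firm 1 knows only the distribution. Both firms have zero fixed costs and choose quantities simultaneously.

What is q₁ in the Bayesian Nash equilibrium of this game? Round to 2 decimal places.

20.79

Type-c best response for Firm 2: q₂(c) = (137 − c)/4 − q₁/2.
Firm 1 maximizes expected profit; its first-order condition is 137 − 4q₁ − 2E[q₂] − 20 = 0.
Substituting E[q₂] and solving: E[c₂] = 27.75, so q₁ = (137 − 2·20 + 27.75)/6 = 20.7917.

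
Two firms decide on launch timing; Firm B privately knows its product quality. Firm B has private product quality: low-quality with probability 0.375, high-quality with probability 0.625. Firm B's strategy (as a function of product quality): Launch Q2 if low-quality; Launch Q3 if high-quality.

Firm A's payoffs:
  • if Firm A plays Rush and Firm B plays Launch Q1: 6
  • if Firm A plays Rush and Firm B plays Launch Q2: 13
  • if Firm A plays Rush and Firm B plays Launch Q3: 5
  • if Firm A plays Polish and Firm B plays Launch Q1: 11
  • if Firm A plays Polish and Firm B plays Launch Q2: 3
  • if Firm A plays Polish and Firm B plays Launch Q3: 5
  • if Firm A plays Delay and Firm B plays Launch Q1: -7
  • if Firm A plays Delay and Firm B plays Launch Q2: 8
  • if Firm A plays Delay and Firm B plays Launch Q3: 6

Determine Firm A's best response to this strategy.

Compute Firm A's expected payoff for each action, taking the expectation over Firm B's type.
E[Rush] = 0.375·(13) + 0.625·(5) = 8
E[Polish] = 0.375·(3) + 0.625·(5) = 4.25
E[Delay] = 0.375·(8) + 0.625·(6) = 6.75
Best response: Rush (8 is the largest).

Rush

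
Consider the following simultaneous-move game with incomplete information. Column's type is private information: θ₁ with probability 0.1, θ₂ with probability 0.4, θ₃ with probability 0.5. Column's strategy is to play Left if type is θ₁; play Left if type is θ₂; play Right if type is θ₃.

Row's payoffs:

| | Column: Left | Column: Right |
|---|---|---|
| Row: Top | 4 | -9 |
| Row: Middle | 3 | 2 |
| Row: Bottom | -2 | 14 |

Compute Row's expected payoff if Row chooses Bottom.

6

E[Bottom] = 0.1·(-2) + 0.4·(-2) + 0.5·14 = (-0.2) + (-0.8) + 7 = 6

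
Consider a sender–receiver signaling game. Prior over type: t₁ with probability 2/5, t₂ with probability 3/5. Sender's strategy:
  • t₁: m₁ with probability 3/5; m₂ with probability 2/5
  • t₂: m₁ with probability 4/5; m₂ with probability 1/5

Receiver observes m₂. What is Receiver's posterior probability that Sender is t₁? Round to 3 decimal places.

0.571

P(m₂) = (2/5)·(2/5) + (3/5)·(1/5) = 7/25
P(t₁ | m₂) = ((2/5)·(2/5)) / (7/25) = (4/25) / (7/25) = 4/7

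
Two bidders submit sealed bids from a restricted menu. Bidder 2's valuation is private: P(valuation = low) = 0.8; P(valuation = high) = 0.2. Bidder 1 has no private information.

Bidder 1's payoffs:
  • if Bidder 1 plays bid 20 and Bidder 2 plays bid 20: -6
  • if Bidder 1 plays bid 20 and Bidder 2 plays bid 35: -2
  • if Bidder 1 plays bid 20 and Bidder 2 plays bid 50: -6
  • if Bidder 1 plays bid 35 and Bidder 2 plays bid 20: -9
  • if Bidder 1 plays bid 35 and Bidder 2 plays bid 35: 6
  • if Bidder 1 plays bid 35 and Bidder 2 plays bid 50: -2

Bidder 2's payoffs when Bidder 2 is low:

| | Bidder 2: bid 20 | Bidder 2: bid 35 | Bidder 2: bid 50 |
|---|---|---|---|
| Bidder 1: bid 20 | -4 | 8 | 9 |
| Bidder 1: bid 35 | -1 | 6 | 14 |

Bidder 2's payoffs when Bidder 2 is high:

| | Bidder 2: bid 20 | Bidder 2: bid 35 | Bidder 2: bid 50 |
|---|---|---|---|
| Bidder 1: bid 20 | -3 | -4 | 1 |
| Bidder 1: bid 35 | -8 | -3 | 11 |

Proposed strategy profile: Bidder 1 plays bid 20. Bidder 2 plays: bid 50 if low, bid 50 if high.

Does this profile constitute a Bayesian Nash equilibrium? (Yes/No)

A profile is a BNE iff every type of every player is best-responding given beliefs about the other side.
Bidder 1 plays bid 20: E[bid 20] = 0.8·(-6) + 0.2·(-6) = -6; E[bid 35] = -2. Not best-responding. ✗
Bidder 2 (valuation low), facing bid 20: bid 20 gives -4, bid 35 gives 8, bid 50 gives 9. Proposed bid 50 is best. ✓
Bidder 2 (valuation high), facing bid 20: bid 20 gives -3, bid 35 gives -4, bid 50 gives 1. Proposed bid 50 is best. ✓

No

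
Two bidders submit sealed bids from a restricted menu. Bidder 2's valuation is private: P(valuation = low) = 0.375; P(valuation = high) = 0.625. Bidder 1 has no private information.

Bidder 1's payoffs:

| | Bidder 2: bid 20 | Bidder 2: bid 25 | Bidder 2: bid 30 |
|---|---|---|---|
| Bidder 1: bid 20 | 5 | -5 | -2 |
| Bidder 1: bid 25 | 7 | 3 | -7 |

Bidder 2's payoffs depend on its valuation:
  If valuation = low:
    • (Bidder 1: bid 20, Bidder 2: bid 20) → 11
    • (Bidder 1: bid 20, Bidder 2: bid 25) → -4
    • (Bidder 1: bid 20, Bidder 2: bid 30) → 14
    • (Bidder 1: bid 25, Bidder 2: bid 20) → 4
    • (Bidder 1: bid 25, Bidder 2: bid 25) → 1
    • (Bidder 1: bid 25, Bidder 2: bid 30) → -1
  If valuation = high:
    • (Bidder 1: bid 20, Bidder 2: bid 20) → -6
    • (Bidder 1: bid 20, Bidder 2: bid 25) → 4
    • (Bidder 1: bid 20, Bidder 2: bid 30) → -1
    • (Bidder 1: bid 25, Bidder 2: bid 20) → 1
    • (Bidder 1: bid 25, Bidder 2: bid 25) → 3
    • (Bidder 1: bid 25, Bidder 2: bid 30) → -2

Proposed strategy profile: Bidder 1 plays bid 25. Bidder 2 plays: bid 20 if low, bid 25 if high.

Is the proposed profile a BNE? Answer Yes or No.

Yes

Bidder 1 plays bid 25: E[bid 25] = 0.375·(7) + 0.625·(3) = 4.5; E[bid 20] = -1.25. Best-responding. ✓
Bidder 2 (valuation low), facing bid 25: bid 20 gives 4, bid 25 gives 1, bid 30 gives -1. Proposed bid 20 is best. ✓
Bidder 2 (valuation high), facing bid 25: bid 20 gives 1, bid 25 gives 3, bid 30 gives -2. Proposed bid 25 is best. ✓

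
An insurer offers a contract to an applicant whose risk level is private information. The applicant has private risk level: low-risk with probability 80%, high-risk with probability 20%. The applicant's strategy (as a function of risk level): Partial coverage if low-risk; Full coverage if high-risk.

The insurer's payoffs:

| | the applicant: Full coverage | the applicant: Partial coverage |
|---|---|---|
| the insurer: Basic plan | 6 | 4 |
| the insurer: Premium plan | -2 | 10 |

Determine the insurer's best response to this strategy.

E[Basic plan] = 0.8·(4) + 0.2·(6) = 4.4
E[Premium plan] = 0.8·(10) + 0.2·(-2) = 7.6
Best response: Premium plan (7.6 is the largest).

Premium plan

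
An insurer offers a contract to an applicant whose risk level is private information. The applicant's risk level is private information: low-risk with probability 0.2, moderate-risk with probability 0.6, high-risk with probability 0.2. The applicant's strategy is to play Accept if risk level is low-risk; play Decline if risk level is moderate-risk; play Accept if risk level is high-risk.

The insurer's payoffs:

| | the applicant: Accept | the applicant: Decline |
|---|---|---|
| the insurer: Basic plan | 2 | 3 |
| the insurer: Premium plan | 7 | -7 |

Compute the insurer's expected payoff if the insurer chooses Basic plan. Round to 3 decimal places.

E[Basic plan] = 0.2·2 + 0.6·3 + 0.2·2 = 0.4 + 1.8 + 0.4 = 2.6

2.600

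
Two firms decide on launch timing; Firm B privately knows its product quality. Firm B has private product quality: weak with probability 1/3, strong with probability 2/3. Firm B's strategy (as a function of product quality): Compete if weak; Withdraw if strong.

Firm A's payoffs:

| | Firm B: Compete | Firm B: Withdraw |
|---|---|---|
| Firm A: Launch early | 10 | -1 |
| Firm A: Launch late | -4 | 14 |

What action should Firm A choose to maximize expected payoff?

Launch late

E[Launch early] = 1/3·(10) + 2/3·(-1) = 8/3
E[Launch late] = 1/3·(-4) + 2/3·(14) = 8
Best response: Launch late (8 is the largest).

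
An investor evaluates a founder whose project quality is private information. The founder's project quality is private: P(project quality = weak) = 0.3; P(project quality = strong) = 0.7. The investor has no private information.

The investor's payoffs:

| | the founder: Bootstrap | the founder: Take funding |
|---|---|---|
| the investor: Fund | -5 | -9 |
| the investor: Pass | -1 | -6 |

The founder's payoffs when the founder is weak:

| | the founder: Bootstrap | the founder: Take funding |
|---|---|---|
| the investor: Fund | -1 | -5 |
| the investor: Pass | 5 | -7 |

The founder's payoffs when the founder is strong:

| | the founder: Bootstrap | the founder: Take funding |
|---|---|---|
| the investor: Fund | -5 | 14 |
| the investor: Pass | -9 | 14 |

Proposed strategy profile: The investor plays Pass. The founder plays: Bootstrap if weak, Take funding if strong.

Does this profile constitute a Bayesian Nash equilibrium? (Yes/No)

The investor plays Pass: E[Pass] = 0.3·(-1) + 0.7·(-6) = -4.5; E[Fund] = -7.8. Best-responding. ✓
The founder (project quality weak), facing Pass: Bootstrap gives 5, Take funding gives -7. Proposed Bootstrap is best. ✓
The founder (project quality strong), facing Pass: Bootstrap gives -9, Take funding gives 14. Proposed Take funding is best. ✓

Yes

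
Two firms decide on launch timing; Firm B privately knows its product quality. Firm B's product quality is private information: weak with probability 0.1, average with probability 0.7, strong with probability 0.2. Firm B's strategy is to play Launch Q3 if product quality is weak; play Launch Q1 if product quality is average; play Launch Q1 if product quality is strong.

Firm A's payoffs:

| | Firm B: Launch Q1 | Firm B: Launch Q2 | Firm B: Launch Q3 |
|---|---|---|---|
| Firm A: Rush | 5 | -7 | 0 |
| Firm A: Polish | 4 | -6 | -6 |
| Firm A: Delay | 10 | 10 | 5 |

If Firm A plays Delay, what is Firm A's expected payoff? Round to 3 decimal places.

Take the expectation over Firm B's product quality, weighting each type's action by its prior probability.
E[Delay] = 0.1·5 + 0.7·10 + 0.2·10 = 0.5 + 7 + 2 = 9.5

9.500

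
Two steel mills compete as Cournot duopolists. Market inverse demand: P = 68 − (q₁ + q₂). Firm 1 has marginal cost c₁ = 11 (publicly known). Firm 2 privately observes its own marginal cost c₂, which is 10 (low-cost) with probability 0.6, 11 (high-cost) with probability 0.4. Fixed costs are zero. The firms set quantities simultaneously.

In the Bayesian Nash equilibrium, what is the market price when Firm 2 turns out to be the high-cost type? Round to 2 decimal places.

Type-c best response for Firm 2: q₂(c) = (68 − c)/2 − q₁/2.
Firm 1 maximizes expected profit; its first-order condition is 68 − 2q₁ − E[q₂] − 11 = 0.
Substituting E[q₂] and solving: E[c₂] = 10.4, so q₁ = (68 − 2·11 + 10.4)/3 = 18.8.
q₂(high-cost) = 19.1, so P = 68 − (18.8 + 19.1) = 30.1.

30.10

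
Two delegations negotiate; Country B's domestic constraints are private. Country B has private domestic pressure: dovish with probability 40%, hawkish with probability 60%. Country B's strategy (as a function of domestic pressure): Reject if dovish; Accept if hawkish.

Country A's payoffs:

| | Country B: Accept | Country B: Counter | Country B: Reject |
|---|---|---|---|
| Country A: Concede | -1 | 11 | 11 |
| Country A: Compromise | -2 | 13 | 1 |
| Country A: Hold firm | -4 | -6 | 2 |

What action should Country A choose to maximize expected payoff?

Concede

E[Concede] = 0.4·(11) + 0.6·(-1) = 3.8
E[Compromise] = 0.4·(1) + 0.6·(-2) = -0.8
E[Hold firm] = 0.4·(2) + 0.6·(-4) = -1.6
Best response: Concede (3.8 is the largest).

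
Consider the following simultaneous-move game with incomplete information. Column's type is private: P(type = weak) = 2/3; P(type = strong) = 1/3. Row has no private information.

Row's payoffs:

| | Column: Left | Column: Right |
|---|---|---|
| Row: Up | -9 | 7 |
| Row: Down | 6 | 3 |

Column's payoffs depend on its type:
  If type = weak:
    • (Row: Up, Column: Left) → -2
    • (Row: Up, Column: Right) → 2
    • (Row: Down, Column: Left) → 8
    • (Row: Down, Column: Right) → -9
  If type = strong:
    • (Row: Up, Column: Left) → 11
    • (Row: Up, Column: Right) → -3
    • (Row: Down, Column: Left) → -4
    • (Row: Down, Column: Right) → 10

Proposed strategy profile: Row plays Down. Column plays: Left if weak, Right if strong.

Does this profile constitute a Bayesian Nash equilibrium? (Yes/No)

Yes

Row plays Down: E[Down] = 2/3·(6) + 1/3·(3) = 5; E[Up] = -11/3. Best-responding. ✓
Column (type weak), facing Down: Left gives 8, Right gives -9. Proposed Left is best. ✓
Column (type strong), facing Down: Left gives -4, Right gives 10. Proposed Right is best. ✓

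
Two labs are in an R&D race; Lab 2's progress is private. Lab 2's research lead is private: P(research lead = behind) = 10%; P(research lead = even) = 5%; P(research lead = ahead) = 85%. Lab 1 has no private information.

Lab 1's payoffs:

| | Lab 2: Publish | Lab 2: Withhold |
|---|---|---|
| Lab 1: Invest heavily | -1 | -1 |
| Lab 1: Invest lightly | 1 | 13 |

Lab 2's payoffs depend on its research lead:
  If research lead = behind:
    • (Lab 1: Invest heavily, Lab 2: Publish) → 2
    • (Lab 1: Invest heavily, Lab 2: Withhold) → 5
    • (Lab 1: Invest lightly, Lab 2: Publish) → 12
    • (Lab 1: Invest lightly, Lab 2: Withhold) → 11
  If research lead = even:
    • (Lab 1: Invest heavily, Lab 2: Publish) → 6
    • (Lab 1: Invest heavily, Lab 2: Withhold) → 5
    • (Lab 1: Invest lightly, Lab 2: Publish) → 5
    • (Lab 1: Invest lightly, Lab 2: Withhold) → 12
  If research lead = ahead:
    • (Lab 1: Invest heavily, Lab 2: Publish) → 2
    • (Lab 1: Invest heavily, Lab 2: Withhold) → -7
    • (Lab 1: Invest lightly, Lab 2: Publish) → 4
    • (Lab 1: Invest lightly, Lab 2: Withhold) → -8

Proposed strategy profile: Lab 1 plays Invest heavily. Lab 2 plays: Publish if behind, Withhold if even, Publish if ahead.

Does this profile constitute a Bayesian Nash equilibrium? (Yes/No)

No

Lab 1 plays Invest heavily: E[Invest heavily] = 0.1·(-1) + 0.05·(-1) + 0.85·(-1) = -1; E[Invest lightly] = 1.6. Not best-responding. ✗
Lab 2 (research lead behind), facing Invest heavily: Publish gives 2, Withhold gives 5. Proposed Publish is not best — profitable deviation exists. ✗
Lab 2 (research lead even), facing Invest heavily: Publish gives 6, Withhold gives 5. Proposed Withhold is not best — profitable deviation exists. ✗
Lab 2 (research lead ahead), facing Invest heavily: Publish gives 2, Withhold gives -7. Proposed Publish is best. ✓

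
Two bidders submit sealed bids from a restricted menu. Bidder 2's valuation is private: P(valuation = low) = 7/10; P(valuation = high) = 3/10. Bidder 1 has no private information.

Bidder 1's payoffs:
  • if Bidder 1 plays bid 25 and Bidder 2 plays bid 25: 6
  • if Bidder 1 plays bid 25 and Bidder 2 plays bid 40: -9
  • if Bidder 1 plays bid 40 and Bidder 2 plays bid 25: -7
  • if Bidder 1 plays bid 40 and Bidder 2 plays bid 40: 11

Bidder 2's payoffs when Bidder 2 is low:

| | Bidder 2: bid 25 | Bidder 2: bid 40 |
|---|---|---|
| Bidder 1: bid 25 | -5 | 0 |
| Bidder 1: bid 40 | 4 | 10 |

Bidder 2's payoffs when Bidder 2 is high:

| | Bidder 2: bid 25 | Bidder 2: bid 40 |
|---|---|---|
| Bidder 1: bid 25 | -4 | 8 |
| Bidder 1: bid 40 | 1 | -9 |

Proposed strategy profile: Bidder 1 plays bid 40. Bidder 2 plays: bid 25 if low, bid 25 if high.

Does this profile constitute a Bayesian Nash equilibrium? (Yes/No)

No

A profile is a BNE iff every type of every player is best-responding given beliefs about the other side.
Bidder 1 plays bid 40: E[bid 40] = 7/10·(-7) + 3/10·(-7) = -7; E[bid 25] = 6. Not best-responding. ✗
Bidder 2 (valuation low), facing bid 40: bid 25 gives 4, bid 40 gives 10. Proposed bid 25 is not best — profitable deviation exists. ✗
Bidder 2 (valuation high), facing bid 40: bid 25 gives 1, bid 40 gives -9. Proposed bid 25 is best. ✓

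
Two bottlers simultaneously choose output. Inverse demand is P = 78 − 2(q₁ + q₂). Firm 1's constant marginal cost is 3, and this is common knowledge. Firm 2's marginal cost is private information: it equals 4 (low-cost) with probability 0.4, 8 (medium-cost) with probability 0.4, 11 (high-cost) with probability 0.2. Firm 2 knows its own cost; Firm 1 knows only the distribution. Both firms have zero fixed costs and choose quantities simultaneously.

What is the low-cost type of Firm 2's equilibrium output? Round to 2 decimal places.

Each type of Firm 2 best-responds to q₁; Firm 1 best-responds to the expected q₂ over Firm 2's types.
Firm 2 with cost c maximizes (78 − 2(q₁+q₂) − c)·q₂, giving q₂(c) = (78 − c − 2q₁)/4.
E[c₂] = 0.4·4 + 0.4·8 + 0.2·11 = 7
Firm 1's FOC against E[q₂] yields q₁ = (78 − 2·3 + E[c₂])/6 = (78 − 6 + 7)/6 = 13.1667.
q₂(low-cost) = (78 − 4 − 2·13.1667)/4 = 11.9167.

11.92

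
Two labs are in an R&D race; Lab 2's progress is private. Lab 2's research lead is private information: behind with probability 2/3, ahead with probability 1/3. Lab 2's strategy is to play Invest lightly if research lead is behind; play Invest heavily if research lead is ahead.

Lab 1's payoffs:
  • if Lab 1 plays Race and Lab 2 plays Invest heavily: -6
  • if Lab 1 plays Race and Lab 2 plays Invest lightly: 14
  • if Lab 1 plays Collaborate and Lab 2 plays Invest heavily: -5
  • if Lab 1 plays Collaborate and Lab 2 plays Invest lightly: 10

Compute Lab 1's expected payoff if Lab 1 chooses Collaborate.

5

Take the expectation over Lab 2's research lead, weighting each type's action by its prior probability.
E[Collaborate] = 2/3·10 + 1/3·(-5) = 20/3 + (-5/3) = 5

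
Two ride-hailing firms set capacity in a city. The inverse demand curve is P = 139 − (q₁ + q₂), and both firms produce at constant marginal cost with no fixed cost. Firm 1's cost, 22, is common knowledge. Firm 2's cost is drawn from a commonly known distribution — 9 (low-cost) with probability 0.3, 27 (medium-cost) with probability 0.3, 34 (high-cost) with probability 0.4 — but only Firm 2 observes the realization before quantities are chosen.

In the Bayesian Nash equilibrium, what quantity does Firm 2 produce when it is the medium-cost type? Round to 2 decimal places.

36.10

Firm 2 with cost c maximizes (139 − (q₁+q₂) − c)·q₂, giving q₂(c) = (139 − c − q₁)/2.
E[c₂] = 0.3·9 + 0.3·27 + 0.4·34 = 24.4
Firm 1's FOC against E[q₂] yields q₁ = (139 − 2·22 + E[c₂])/3 = (139 − 44 + 24.4)/3 = 39.8.
q₂(medium-cost) = (139 − 27 − 39.8)/2 = 36.1.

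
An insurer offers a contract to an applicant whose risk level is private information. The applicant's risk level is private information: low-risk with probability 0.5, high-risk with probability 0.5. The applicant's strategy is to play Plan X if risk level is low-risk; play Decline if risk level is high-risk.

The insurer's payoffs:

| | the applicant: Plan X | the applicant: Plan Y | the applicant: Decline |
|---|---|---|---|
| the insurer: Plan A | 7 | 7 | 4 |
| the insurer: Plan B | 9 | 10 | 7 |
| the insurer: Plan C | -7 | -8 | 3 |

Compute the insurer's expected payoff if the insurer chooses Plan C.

-2

E[Plan C] = 0.5·(-7) + 0.5·3 = (-3.5) + 1.5 = -2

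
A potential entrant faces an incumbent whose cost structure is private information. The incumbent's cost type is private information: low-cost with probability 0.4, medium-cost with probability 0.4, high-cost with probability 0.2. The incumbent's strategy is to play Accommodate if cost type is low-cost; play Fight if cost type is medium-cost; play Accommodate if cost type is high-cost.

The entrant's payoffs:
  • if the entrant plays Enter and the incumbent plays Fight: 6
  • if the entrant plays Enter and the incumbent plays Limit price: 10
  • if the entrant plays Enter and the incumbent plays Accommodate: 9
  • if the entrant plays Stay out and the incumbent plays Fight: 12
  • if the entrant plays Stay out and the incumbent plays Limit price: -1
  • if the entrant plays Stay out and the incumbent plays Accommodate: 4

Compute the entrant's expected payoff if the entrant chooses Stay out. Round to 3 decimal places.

7.200

E[Stay out] = 0.4·4 + 0.4·12 + 0.2·4 = 1.6 + 4.8 + 0.8 = 7.2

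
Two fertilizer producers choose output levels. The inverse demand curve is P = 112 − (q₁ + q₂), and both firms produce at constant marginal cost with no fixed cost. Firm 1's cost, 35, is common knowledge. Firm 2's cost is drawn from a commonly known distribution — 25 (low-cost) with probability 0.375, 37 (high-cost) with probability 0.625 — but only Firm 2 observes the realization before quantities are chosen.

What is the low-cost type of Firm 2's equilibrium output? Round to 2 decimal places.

31.08

Type-c best response for Firm 2: q₂(c) = (112 − c)/2 − q₁/2.
Firm 1 maximizes expected profit; its first-order condition is 112 − 2q₁ − E[q₂] − 35 = 0.
Substituting E[q₂] and solving: E[c₂] = 32.5, so q₁ = (112 − 2·35 + 32.5)/3 = 24.8333.
q₂(low-cost) = (112 − 25 − 24.8333)/2 = 31.0833.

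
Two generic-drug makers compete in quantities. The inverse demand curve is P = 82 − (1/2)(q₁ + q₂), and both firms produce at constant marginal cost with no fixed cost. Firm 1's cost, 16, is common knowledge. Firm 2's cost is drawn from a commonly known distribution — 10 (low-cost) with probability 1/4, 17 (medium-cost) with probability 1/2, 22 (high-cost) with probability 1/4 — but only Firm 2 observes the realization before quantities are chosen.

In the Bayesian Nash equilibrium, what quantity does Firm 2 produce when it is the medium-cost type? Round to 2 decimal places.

Type-c best response for Firm 2: q₂(c) = (82 − c) − q₁/2.
Firm 1 maximizes expected profit; its first-order condition is 82 − q₁ − (1/2)E[q₂] − 16 = 0.
Substituting E[q₂] and solving: E[c₂] = 16.5, so q₁ = (82 − 2·16 + 16.5)/(3/2) = 44.3333.
q₂(medium-cost) = (82 − 17 − (1/2)·44.3333) = 42.8333.

42.83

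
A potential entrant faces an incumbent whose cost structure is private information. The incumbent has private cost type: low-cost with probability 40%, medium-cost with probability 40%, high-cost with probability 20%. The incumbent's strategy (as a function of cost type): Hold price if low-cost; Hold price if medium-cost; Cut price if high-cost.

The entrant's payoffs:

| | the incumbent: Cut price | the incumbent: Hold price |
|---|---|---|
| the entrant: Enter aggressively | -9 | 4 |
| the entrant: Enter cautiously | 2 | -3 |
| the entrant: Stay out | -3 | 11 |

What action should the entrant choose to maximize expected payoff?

E[Enter aggressively] = 0.4·(4) + 0.4·(4) + 0.2·(-9) = 1.4
E[Enter cautiously] = 0.4·(-3) + 0.4·(-3) + 0.2·(2) = -2
E[Stay out] = 0.4·(11) + 0.4·(11) + 0.2·(-3) = 8.2
Best response: Stay out (8.2 is the largest).

Stay out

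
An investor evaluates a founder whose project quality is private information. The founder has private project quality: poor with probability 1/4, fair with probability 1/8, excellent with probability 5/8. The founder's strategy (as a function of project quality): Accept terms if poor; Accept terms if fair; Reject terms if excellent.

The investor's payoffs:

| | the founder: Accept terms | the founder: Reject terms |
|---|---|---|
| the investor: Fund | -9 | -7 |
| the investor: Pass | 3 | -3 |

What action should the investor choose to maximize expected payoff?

Pass

E[Fund] = 1/4·(-9) + 1/8·(-9) + 5/8·(-7) = -31/4
E[Pass] = 1/4·(3) + 1/8·(3) + 5/8·(-3) = -3/4
Best response: Pass (-3/4 is the largest).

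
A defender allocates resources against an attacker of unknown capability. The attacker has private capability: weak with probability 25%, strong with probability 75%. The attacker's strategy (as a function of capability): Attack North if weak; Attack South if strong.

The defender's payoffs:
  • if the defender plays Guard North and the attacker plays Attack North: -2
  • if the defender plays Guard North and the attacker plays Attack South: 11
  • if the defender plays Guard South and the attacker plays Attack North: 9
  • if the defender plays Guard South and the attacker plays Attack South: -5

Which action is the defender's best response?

Guard North

E[Guard North] = 0.25·(-2) + 0.75·(11) = 7.75
E[Guard South] = 0.25·(9) + 0.75·(-5) = -1.5
Best response: Guard North (7.75 is the largest).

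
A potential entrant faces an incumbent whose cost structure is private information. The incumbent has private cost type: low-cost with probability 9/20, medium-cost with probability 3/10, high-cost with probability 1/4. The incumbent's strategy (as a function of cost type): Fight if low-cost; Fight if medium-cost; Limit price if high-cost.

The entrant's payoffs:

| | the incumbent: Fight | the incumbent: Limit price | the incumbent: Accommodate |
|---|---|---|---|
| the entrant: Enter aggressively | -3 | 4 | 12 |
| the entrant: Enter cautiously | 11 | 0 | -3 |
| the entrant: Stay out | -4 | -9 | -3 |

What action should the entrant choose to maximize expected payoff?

Enter cautiously

Compute the entrant's expected payoff for each action, taking the expectation over the incumbent's type.
E[Enter aggressively] = 9/20·(-3) + 3/10·(-3) + 1/4·(4) = -5/4
E[Enter cautiously] = 9/20·(11) + 3/10·(11) + 1/4·(0) = 33/4
E[Stay out] = 9/20·(-4) + 3/10·(-4) + 1/4·(-9) = -21/4
Best response: Enter cautiously (33/4 is the largest).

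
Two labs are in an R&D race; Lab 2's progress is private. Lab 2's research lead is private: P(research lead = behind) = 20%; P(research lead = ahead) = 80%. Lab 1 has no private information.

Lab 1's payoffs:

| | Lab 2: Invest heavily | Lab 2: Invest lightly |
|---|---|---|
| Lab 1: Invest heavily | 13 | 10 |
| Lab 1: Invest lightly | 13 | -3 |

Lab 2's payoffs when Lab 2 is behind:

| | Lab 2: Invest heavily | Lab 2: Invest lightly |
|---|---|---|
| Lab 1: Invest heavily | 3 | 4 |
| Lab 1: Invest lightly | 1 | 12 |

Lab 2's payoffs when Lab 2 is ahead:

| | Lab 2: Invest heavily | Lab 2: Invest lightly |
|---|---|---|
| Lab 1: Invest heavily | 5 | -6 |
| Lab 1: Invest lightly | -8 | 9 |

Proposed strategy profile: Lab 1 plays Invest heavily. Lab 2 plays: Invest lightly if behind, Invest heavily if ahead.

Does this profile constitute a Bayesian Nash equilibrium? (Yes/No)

Lab 1 plays Invest heavily: E[Invest heavily] = 0.2·(10) + 0.8·(13) = 12.4; E[Invest lightly] = 9.8. Best-responding. ✓
Lab 2 (research lead behind), facing Invest heavily: Invest heavily gives 3, Invest lightly gives 4. Proposed Invest lightly is best. ✓
Lab 2 (research lead ahead), facing Invest heavily: Invest heavily gives 5, Invest lightly gives -6. Proposed Invest heavily is best. ✓

Yes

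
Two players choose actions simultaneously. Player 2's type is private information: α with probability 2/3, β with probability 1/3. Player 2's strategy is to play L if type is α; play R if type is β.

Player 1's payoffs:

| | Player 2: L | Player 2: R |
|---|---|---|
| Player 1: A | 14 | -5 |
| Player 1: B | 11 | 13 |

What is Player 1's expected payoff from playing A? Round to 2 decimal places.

E[A] = 2/3·14 + 1/3·(-5) = 28/3 + (-5/3) = 23/3

7.67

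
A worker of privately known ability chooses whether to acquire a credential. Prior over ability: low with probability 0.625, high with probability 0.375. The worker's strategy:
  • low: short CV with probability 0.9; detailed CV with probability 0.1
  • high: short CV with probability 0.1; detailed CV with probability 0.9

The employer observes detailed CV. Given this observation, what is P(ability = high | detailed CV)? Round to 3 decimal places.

Apply Bayes' rule using the sender's strategy as the likelihood.
P(detailed CV) = 0.625·0.1 + 0.375·0.9 = 0.4
P(high | detailed CV) = (0.375·0.9) / 0.4 = 0.3375 / 0.4 = 0.84375

0.844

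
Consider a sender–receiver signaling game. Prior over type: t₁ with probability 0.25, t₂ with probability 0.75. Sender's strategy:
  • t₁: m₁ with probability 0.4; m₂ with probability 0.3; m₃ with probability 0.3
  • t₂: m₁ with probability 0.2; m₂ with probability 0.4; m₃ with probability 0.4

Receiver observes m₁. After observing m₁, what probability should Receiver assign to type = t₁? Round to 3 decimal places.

0.400

P(m₁) = 0.25·0.4 + 0.75·0.2 = 0.25
P(t₁ | m₁) = (0.25·0.4) / 0.25 = 0.1 / 0.25 = 0.4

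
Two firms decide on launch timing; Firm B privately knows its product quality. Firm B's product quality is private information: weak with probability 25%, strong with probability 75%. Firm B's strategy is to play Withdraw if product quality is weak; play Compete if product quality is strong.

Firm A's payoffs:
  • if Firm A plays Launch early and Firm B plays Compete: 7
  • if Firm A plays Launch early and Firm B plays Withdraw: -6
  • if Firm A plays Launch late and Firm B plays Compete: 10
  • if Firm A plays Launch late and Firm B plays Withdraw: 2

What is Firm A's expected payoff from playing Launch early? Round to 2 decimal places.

E[Launch early] = 0.25·(-6) + 0.75·7 = (-1.5) + 5.25 = 3.75

3.75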